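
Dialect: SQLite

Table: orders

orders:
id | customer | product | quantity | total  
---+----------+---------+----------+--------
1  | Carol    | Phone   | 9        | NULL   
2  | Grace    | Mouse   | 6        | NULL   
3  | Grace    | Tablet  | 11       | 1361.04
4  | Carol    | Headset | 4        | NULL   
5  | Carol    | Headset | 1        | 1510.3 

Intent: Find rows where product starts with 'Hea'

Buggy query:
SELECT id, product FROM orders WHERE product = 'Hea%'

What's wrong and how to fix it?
Bug: '=' compares the literal string including the % character; pattern matching needs LIKE

Fix: Use LIKE for wildcard pattern matching

Corrected query:
SELECT id, product FROM orders WHERE product LIKE 'Hea%'

Result:
id | product
---+--------
4  | Headset
5  | Headset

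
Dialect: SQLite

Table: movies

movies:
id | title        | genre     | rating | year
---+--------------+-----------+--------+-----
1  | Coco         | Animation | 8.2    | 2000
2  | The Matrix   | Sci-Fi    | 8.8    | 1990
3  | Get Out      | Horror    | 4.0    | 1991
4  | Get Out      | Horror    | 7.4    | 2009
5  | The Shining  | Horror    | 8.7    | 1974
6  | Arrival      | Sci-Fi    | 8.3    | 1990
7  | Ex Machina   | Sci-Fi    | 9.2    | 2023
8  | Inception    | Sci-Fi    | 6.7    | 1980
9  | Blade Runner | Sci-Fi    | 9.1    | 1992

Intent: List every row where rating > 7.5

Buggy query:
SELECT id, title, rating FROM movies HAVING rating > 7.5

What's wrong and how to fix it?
Bug: HAVING filters the output of aggregation, but this query has no GROUP BY and no aggregate functions, so SQLite rejects it (HAVING clause on a non-aggregate query); the condition here is per row

Fix: Replace HAVING with WHERE since the condition applies to individual rows

Corrected query:
SELECT id, title, rating FROM movies WHERE rating > 7.5

Result:
id | title        | rating
---+--------------+-------
1  | Coco         | 8.2   
2  | The Matrix   | 8.8   
5  | The Shining  | 8.7   
6  | Arrival      | 8.3   
7  | Ex Machina   | 9.2   
9  | Blade Runner | 9.1   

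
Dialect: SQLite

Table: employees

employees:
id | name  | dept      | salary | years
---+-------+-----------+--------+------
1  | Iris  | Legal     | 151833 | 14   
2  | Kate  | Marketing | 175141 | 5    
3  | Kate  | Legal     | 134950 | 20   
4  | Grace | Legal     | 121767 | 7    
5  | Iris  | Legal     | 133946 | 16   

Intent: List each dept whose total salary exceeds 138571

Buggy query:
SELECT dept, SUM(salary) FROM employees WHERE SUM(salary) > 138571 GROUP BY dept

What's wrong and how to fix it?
Bug: SUM(salary) is an aggregate, but WHERE filters rows before aggregation

Fix: Move the aggregate condition to a HAVING clause

Corrected query:
SELECT dept, SUM(salary) FROM employees GROUP BY dept HAVING SUM(salary) > 138571

Result:
dept      | SUM(salary)
----------+------------
Legal     | 542496     
Marketing | 175141     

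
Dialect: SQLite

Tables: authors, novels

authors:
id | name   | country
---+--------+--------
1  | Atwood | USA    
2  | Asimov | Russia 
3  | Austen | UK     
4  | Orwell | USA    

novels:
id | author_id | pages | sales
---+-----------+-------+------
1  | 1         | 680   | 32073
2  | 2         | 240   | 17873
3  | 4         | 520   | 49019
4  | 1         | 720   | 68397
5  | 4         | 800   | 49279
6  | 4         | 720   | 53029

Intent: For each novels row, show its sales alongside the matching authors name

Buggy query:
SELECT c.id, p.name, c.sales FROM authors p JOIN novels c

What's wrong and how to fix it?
Bug: Missing join condition: each novels row is matched to all authors rows instead of just its own

Fix: Add ON c.author_id = p.id to the JOIN

Corrected query:
SELECT c.id, p.name, c.sales FROM authors p JOIN novels c ON c.author_id = p.id

Result:
id | name   | sales
---+--------+------
1  | Atwood | 32073
2  | Asimov | 17873
3  | Orwell | 49019
4  | Atwood | 68397
5  | Orwell | 49279
6  | Orwell | 53029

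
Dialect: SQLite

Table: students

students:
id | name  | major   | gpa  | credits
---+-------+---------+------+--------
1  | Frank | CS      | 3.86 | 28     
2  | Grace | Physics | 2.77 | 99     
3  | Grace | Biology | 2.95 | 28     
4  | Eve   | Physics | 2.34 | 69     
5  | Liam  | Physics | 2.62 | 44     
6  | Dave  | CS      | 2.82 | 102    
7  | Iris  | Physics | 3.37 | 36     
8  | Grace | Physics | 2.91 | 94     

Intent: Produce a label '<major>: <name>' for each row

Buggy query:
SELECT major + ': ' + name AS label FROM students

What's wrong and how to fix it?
Bug: SQLite uses || for string concatenation; + coerces text to numbers (yielding 0)

Fix: Replace + with || to concatenate text

Corrected query:
SELECT major || ': ' || name AS label FROM students

Result:
label         
--------------
CS: Frank     
Physics: Grace
Biology: Grace
Physics: Eve  
Physics: Liam 
CS: Dave      
Physics: Iris 
Physics: Grace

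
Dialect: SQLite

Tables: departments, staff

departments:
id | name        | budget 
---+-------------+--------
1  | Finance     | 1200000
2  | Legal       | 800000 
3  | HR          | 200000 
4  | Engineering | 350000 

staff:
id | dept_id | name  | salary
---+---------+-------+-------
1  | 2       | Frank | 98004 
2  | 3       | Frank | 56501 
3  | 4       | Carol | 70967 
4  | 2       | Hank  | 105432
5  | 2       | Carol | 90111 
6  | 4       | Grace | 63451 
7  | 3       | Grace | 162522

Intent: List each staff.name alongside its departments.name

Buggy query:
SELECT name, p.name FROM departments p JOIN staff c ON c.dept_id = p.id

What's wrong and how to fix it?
Bug: Both tables have a 'name' column; the unqualified reference is ambiguous

Fix: Qualify the column with its table alias (c.name)

Corrected query:
SELECT c.name, p.name FROM departments p JOIN staff c ON c.dept_id = p.id

Result:
name  | name       
------+------------
Frank | Legal      
Frank | HR         
Carol | Engineering
Hank  | Legal      
Carol | Legal      
Grace | Engineering
Grace | HR         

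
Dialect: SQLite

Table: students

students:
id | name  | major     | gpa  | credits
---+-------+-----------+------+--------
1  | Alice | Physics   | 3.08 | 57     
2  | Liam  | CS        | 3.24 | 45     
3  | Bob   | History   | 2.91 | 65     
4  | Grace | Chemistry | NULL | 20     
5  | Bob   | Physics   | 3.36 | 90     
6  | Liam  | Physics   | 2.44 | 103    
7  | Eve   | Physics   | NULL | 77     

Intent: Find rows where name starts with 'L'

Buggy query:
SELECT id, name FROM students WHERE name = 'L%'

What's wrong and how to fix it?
Bug: '=' compares the literal string including the % character; pattern matching needs LIKE

Fix: Use LIKE for wildcard pattern matching

Corrected query:
SELECT id, name FROM students WHERE name LIKE 'L%'

Result:
id | name
---+-----
2  | Liam
6  | Liam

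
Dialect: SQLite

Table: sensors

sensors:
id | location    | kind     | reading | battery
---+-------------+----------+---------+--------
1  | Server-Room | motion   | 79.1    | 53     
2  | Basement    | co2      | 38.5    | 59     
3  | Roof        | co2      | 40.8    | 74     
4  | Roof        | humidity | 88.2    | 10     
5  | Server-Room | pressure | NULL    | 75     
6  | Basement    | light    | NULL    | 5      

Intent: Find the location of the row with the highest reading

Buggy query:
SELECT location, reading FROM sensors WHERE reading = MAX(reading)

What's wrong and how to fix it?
Bug: MAX(reading) is an aggregate and cannot be used directly in WHERE

Fix: Use a subquery: WHERE reading = (SELECT MAX(reading) FROM sensors)

Corrected query:
SELECT location, reading FROM sensors WHERE reading = (SELECT MAX(reading) FROM sensors)

Result:
location | reading
---------+--------
Roof     | 88.2   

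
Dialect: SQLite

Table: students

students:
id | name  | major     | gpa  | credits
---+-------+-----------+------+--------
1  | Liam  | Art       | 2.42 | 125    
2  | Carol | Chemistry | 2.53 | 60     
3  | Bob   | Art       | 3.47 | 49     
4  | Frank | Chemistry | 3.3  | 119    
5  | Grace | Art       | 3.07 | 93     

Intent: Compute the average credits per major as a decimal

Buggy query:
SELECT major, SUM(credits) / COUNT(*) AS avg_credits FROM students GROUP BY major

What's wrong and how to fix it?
Bug: Both operands are integers, so '/' performs integer division and truncates

Fix: Multiply by 1.0 (or CAST to REAL) to force floating-point division

Corrected query:
SELECT major, SUM(credits) * 1.0 / COUNT(*) AS avg_credits FROM students GROUP BY major

Result:
major     | avg_credits
----------+------------
Art       | 89         
Chemistry | 89.5       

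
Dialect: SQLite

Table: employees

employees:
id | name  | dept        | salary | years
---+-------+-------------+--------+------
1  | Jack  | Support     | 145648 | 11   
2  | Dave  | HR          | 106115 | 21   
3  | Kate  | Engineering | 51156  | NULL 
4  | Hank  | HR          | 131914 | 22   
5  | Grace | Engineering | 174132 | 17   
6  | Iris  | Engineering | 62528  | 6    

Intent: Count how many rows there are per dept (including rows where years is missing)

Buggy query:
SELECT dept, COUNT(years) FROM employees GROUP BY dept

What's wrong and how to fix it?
Bug: COUNT(years) skips NULLs, so groups with missing years are undercounted

Fix: Use COUNT(*) to count all rows regardless of NULL

Corrected query:
SELECT dept, COUNT(*) FROM employees GROUP BY dept

Result:
dept        | COUNT(*)
------------+---------
Engineering | 3       
HR          | 2       
Support     | 1       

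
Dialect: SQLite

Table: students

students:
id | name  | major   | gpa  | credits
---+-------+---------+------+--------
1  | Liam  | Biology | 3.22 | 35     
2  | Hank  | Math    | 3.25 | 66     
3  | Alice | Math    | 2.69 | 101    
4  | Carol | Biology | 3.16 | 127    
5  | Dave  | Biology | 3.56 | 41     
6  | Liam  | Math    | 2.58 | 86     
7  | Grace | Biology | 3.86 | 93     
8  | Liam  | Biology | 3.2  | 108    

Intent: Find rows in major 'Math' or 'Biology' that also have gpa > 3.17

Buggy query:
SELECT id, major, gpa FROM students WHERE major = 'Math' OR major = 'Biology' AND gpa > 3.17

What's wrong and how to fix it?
Bug: AND binds tighter than OR, so this parses as major = 'Math' OR (major = 'Biology' AND gpa > 3.17)

Fix: Group the OR with parentheses (or use IN), then AND the threshold

Corrected query:
SELECT id, major, gpa FROM students WHERE (major = 'Math' OR major = 'Biology') AND gpa > 3.17

Result:
id | major   | gpa 
---+---------+-----
1  | Biology | 3.22
2  | Math    | 3.25
5  | Biology | 3.56
7  | Biology | 3.86
8  | Biology | 3.2 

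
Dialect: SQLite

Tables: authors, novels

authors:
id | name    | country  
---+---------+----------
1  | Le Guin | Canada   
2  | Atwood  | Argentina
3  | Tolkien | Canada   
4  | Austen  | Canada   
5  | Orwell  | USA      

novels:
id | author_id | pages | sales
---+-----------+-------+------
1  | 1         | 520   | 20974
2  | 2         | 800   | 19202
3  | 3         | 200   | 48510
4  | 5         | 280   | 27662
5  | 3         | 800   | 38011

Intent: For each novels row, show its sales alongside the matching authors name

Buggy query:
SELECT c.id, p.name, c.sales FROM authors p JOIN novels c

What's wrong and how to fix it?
Bug: JOIN with no ON clause produces a cartesian product; every novels row pairs with every authors row

Fix: Add ON c.author_id = p.id to the JOIN

Corrected query:
SELECT c.id, p.name, c.sales FROM authors p JOIN novels c ON c.author_id = p.id

Result:
id | name    | sales
---+---------+------
1  | Le Guin | 20974
2  | Atwood  | 19202
3  | Tolkien | 48510
4  | Orwell  | 27662
5  | Tolkien | 38011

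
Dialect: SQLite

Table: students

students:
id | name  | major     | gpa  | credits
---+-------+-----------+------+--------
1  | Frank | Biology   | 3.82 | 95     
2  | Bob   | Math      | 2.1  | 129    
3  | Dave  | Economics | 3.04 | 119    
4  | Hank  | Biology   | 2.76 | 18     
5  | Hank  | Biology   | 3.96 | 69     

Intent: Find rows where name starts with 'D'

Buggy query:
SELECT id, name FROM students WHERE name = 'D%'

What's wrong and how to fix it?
Bug: '=' compares the literal string including the % character; pattern matching needs LIKE

Fix: Replace '=' with LIKE so 'D%' is treated as a pattern

Corrected query:
SELECT id, name FROM students WHERE name LIKE 'D%'

Result:
id | name
---+-----
3  | Dave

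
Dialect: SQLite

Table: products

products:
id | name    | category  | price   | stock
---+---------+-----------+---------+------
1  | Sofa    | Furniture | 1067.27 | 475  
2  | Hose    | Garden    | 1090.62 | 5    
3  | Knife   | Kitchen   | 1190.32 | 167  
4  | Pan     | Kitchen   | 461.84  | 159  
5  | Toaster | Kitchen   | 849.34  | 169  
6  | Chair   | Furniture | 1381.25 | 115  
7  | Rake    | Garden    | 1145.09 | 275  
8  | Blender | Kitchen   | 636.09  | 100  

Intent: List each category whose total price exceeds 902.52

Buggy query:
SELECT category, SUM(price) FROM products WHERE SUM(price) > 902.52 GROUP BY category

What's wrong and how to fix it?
Bug: WHERE runs before GROUP BY, so aggregates aren't available there

Fix: Use HAVING (which filters groups after aggregation) instead of WHERE

Corrected query:
SELECT category, SUM(price) FROM products GROUP BY category HAVING SUM(price) > 902.52

Result:
category  | SUM(price)
----------+-----------
Furniture | 2448.52   
Garden    | 2235.71   
Kitchen   | 3137.59   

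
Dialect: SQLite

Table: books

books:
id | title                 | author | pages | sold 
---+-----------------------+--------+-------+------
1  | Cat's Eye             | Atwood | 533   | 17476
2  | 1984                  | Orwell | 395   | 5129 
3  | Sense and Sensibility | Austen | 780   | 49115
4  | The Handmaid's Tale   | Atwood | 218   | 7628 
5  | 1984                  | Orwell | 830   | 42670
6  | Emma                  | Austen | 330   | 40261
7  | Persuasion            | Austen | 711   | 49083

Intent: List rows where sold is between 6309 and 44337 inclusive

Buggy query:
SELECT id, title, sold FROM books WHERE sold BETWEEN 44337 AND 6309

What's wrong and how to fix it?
Bug: BETWEEN expects the lower bound first; with 44337 AND 6309 the range is empty

Fix: Write BETWEEN 6309 AND 44337

Corrected query:
SELECT id, title, sold FROM books WHERE sold BETWEEN 6309 AND 44337

Result:
id | title               | sold 
---+---------------------+------
1  | Cat's Eye           | 17476
4  | The Handmaid's Tale | 7628 
5  | 1984                | 42670
6  | Emma                | 40261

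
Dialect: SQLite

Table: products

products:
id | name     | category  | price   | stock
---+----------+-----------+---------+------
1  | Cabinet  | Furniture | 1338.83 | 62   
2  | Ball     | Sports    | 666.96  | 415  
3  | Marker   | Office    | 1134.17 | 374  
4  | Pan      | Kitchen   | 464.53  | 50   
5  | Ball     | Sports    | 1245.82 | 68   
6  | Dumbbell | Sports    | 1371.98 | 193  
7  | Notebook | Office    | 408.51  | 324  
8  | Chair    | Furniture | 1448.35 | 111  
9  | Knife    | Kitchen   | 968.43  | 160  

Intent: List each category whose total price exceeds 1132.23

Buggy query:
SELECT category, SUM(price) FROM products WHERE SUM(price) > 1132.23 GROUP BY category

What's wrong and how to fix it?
Bug: SUM(price) is an aggregate, but WHERE filters rows before aggregation

Fix: Move the aggregate condition to a HAVING clause

Corrected query:
SELECT category, SUM(price) FROM products GROUP BY category HAVING SUM(price) > 1132.23

Result:
category  | SUM(price)
----------+-----------
Furniture | 2787.18   
Kitchen   | 1432.96   
Office    | 1542.68   
Sports    | 3284.76   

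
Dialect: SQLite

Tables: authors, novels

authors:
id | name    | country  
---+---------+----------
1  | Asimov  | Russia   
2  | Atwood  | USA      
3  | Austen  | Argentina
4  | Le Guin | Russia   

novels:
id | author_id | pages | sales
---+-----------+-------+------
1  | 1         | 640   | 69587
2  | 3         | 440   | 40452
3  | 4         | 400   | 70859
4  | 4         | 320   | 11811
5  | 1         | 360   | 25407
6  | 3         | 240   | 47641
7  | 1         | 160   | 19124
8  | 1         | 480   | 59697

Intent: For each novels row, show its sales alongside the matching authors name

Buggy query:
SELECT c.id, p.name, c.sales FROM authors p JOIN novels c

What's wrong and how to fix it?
Bug: JOIN with no ON clause produces a cartesian product; every novels row pairs with every authors row

Fix: Specify the join condition linking the foreign key to the parent id

Corrected query:
SELECT c.id, p.name, c.sales FROM authors p JOIN novels c ON c.author_id = p.id

Result:
id | name    | sales
---+---------+------
1  | Asimov  | 69587
2  | Austen  | 40452
3  | Le Guin | 70859
4  | Le Guin | 11811
5  | Asimov  | 25407
6  | Austen  | 47641
7  | Asimov  | 19124
8  | Asimov  | 59697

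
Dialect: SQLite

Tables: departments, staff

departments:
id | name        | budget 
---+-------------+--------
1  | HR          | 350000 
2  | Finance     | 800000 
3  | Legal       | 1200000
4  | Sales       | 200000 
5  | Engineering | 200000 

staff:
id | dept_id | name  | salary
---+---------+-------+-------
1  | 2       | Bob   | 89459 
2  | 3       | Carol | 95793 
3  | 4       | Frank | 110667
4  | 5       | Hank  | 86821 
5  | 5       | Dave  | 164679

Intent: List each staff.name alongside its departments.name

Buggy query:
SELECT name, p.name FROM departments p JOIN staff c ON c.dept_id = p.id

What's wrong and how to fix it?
Bug: Both tables have a 'name' column; the unqualified reference is ambiguous

Fix: Prefix ambiguous columns with the table alias

Corrected query:
SELECT c.name, p.name FROM departments p JOIN staff c ON c.dept_id = p.id

Result:
name  | name       
------+------------
Bob   | Finance    
Carol | Legal      
Frank | Sales      
Hank  | Engineering
Dave  | Engineering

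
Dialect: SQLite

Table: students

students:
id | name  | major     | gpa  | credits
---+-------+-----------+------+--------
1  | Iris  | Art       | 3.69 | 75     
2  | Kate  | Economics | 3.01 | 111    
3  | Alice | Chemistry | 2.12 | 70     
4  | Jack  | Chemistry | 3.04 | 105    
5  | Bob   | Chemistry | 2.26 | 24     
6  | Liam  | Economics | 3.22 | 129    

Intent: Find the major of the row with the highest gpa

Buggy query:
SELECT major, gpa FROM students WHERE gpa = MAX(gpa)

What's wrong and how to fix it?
Bug: MAX(gpa) is an aggregate and cannot be used directly in WHERE

Fix: Wrap MAX in a scalar subquery so WHERE compares against a single value

Corrected query:
SELECT major, gpa FROM students WHERE gpa = (SELECT MAX(gpa) FROM students)

Result:
major | gpa 
------+-----
Art   | 3.69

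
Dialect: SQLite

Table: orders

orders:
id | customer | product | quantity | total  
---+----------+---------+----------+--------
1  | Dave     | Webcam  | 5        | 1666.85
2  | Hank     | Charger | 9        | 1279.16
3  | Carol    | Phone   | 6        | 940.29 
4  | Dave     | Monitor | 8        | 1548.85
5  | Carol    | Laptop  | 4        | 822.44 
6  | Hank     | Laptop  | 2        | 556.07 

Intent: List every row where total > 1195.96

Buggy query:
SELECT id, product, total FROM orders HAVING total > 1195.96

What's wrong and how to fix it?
Bug: This is a non-aggregate query (no GROUP BY, no aggregates), so in SQLite the HAVING clause is invalid here; a row-level condition belongs in WHERE

Fix: Use WHERE for row-level filtering

Corrected query:
SELECT id, product, total FROM orders WHERE total > 1195.96

Result:
id | product | total  
---+---------+--------
1  | Webcam  | 1666.85
2  | Charger | 1279.16
4  | Monitor | 1548.85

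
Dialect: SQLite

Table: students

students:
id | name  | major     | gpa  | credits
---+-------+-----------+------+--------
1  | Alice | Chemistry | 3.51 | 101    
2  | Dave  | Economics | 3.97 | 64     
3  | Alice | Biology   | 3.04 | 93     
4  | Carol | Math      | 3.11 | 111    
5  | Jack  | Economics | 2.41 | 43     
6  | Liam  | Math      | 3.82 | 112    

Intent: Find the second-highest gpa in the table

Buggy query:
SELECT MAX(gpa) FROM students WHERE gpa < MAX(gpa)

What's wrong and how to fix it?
Bug: MAX(gpa) on the right of the comparison is an aggregate-in-WHERE error

Fix: Compute the overall MAX in a subquery, then take MAX of rows below it

Corrected query:
SELECT MAX(gpa) FROM students WHERE gpa < (SELECT MAX(gpa) FROM students)

Result:
MAX(gpa)
--------
3.82    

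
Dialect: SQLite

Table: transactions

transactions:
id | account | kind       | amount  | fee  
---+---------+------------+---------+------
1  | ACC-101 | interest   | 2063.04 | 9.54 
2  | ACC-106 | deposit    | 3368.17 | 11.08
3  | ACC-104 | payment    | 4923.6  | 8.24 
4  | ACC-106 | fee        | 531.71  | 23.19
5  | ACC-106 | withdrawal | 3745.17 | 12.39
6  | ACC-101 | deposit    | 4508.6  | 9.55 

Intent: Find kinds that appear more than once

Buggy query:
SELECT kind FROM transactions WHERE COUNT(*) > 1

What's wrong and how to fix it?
Bug: COUNT(*) is an aggregate and cannot be used in WHERE

Fix: GROUP BY kind, then filter groups with HAVING COUNT(*) > 1

Corrected query:
SELECT kind FROM transactions GROUP BY kind HAVING COUNT(*) > 1

Result:
kind   
-------
deposit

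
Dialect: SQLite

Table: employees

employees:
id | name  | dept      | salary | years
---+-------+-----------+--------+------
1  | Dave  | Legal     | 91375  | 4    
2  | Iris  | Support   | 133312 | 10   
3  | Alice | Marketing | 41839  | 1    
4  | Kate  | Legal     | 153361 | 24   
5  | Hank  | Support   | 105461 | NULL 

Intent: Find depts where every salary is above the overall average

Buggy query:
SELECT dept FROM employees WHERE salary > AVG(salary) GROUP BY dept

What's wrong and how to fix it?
Bug: WHERE evaluates per row before aggregation, so AVG() is unavailable

Fix: Compute the overall average in a scalar subquery and compare each group's MIN against it in HAVING

Corrected query:
SELECT dept FROM employees GROUP BY dept HAVING MIN(salary) > (SELECT AVG(salary) FROM employees)

Result:
dept   
-------
Support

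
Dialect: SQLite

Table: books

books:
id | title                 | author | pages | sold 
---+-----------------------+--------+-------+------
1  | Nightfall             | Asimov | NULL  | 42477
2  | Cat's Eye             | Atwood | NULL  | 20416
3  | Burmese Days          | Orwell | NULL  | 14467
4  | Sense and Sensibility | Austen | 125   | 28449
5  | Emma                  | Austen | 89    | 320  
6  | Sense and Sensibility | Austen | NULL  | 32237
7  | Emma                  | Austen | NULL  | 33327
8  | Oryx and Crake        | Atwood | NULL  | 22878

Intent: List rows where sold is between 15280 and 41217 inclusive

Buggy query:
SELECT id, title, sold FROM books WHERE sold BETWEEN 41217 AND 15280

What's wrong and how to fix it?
Bug: BETWEEN expects the lower bound first; with 41217 AND 15280 the range is empty

Fix: Write BETWEEN 15280 AND 41217

Corrected query:
SELECT id, title, sold FROM books WHERE sold BETWEEN 15280 AND 41217

Result:
id | title                 | sold 
---+-----------------------+------
2  | Cat's Eye             | 20416
4  | Sense and Sensibility | 28449
6  | Sense and Sensibility | 32237
7  | Emma                  | 33327
8  | Oryx and Crake        | 22878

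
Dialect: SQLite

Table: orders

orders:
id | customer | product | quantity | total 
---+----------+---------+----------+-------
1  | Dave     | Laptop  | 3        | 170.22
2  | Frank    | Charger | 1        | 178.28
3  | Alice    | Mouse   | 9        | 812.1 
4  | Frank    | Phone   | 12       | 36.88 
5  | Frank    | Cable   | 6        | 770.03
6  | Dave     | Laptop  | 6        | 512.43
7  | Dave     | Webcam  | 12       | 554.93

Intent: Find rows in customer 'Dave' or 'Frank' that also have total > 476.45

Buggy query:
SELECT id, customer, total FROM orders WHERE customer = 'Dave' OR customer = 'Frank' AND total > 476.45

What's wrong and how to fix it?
Bug: Without parentheses, AND is evaluated before OR, so the total filter only applies to the 'Frank' branch

Fix: Add parentheses around the OR so the AND applies to both alternatives

Corrected query:
SELECT id, customer, total FROM orders WHERE (customer = 'Dave' OR customer = 'Frank') AND total > 476.45

Result:
id | customer | total 
---+----------+-------
5  | Frank    | 770.03
6  | Dave     | 512.43
7  | Dave     | 554.93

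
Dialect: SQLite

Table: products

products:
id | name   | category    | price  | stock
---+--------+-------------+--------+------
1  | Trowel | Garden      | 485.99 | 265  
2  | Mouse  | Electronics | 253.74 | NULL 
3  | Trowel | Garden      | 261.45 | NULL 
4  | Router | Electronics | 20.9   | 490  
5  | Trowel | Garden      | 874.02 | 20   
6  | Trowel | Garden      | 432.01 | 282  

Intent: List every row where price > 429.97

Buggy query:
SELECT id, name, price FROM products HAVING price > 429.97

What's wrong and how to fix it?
Bug: HAVING filters the output of aggregation, but this query has no GROUP BY and no aggregate functions, so SQLite rejects it (HAVING clause on a non-aggregate query); the condition here is per row

Fix: Use WHERE for row-level filtering

Corrected query:
SELECT id, name, price FROM products WHERE price > 429.97

Result:
id | name   | price 
---+--------+-------
1  | Trowel | 485.99
5  | Trowel | 874.02
6  | Trowel | 432.01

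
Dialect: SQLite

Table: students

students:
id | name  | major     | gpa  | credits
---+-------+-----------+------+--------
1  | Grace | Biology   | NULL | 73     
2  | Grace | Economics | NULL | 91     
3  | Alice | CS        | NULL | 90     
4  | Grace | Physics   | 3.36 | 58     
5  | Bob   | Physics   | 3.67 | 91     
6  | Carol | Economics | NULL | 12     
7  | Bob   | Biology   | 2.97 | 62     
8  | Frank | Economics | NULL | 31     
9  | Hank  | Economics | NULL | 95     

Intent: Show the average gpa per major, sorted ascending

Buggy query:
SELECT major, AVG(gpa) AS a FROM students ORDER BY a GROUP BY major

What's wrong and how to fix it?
Bug: ORDER BY appears before GROUP BY; SQL clause order requires GROUP BY first

Fix: Move ORDER BY to the end, after GROUP BY

Corrected query:
SELECT major, AVG(gpa) AS a FROM students GROUP BY major ORDER BY a

Result:
major     | a    
----------+------
CS        | NULL 
Economics | NULL 
Biology   | 2.97 
Physics   | 3.515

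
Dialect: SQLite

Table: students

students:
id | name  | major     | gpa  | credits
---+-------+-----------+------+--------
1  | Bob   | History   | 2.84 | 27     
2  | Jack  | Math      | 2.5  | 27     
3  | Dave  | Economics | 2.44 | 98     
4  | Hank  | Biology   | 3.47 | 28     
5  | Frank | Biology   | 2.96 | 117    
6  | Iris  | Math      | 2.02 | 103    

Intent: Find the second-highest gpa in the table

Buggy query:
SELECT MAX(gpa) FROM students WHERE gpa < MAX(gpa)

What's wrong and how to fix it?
Bug: MAX(gpa) on the right of the comparison is an aggregate-in-WHERE error

Fix: Compute the overall MAX in a subquery, then take MAX of rows below it

Corrected query:
SELECT MAX(gpa) FROM students WHERE gpa < (SELECT MAX(gpa) FROM students)

Result:
MAX(gpa)
--------
2.96    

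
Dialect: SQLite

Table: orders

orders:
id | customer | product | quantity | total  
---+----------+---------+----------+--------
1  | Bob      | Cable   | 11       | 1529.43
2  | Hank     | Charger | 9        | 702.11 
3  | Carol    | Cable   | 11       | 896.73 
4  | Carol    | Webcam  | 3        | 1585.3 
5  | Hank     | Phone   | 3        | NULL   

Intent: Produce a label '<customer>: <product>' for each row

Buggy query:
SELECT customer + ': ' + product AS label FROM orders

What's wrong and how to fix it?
Bug: '+' is numeric addition; on text columns SQLite converts them to 0 instead of concatenating

Fix: Use the || operator for string concatenation

Corrected query:
SELECT customer || ': ' || product AS label FROM orders

Result:
label        
-------------
Bob: Cable   
Hank: Charger
Carol: Cable 
Carol: Webcam
Hank: Phone  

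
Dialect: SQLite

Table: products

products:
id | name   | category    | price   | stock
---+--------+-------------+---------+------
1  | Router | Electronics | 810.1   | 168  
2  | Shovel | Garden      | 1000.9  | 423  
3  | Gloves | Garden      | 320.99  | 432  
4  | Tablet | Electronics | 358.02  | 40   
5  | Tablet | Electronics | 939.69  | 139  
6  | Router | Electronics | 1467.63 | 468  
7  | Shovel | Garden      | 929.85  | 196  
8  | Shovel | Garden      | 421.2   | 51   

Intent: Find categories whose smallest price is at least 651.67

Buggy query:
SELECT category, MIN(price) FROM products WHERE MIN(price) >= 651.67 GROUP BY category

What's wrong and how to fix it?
Bug: Aggregates like MIN are computed per group after WHERE runs

Fix: Replace WHERE with HAVING after the GROUP BY

Corrected query:
SELECT category, MIN(price) FROM products GROUP BY category HAVING MIN(price) >= 651.67

Result:
(no rows)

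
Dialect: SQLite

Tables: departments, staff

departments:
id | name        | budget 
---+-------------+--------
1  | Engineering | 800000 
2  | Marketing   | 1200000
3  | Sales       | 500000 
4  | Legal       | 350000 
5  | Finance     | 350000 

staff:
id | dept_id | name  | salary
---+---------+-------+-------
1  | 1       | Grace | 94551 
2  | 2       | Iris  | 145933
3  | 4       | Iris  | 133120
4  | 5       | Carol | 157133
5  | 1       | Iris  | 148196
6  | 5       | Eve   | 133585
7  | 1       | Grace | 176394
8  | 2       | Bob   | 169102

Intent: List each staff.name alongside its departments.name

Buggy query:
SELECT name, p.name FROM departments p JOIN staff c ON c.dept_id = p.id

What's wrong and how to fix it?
Bug: Both tables have a 'name' column; the unqualified reference is ambiguous

Fix: Prefix ambiguous columns with the table alias

Corrected query:
SELECT c.name, p.name FROM departments p JOIN staff c ON c.dept_id = p.id

Result:
name  | name       
------+------------
Grace | Engineering
Iris  | Marketing  
Iris  | Legal      
Carol | Finance    
Iris  | Engineering
Eve   | Finance    
Grace | Engineering
Bob   | Marketing  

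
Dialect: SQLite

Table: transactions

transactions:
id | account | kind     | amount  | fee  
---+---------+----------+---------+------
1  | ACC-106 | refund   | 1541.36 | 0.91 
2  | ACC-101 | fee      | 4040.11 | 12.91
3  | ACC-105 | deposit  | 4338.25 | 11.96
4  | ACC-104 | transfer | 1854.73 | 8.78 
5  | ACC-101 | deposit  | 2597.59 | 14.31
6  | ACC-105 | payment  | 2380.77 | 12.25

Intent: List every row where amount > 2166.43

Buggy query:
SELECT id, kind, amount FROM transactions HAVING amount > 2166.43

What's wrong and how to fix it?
Bug: This is a non-aggregate query (no GROUP BY, no aggregates), so in SQLite the HAVING clause is invalid here; a row-level condition belongs in WHERE

Fix: Use WHERE for row-level filtering

Corrected query:
SELECT id, kind, amount FROM transactions WHERE amount > 2166.43

Result:
id | kind    | amount 
---+---------+--------
2  | fee     | 4040.11
3  | deposit | 4338.25
5  | deposit | 2597.59
6  | payment | 2380.77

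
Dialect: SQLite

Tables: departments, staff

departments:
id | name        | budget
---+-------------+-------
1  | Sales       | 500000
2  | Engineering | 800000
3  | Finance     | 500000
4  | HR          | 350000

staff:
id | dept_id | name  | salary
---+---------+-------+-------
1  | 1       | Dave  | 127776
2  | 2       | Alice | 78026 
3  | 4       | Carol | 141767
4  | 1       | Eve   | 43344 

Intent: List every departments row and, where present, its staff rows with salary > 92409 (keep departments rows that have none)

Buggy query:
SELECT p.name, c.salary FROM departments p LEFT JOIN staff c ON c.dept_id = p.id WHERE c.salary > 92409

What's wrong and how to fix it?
Bug: A WHERE condition on the right-hand table after LEFT JOIN drops unmatched parents

Fix: Move the right-table condition into the ON clause so unmatched parents are kept

Corrected query:
SELECT p.name, c.salary FROM departments p LEFT JOIN staff c ON c.dept_id = p.id AND c.salary > 92409

Result:
name        | salary
------------+-------
Sales       | 127776
Engineering | NULL  
Finance     | NULL  
HR          | 141767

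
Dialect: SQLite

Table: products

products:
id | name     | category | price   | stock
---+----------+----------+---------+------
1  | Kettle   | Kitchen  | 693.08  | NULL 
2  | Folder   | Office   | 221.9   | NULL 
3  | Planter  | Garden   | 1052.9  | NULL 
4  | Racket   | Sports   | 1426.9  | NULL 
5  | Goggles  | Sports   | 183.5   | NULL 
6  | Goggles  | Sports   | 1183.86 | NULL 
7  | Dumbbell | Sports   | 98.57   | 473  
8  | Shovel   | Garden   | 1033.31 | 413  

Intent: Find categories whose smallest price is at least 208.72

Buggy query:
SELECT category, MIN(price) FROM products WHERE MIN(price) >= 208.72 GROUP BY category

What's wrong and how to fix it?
Bug: MIN() in WHERE is a misuse of aggregate

Fix: Replace WHERE with HAVING after the GROUP BY

Corrected query:
SELECT category, MIN(price) FROM products GROUP BY category HAVING MIN(price) >= 208.72

Result:
category | MIN(price)
---------+-----------
Garden   | 1033.31   
Kitchen  | 693.08    
Office   | 221.9     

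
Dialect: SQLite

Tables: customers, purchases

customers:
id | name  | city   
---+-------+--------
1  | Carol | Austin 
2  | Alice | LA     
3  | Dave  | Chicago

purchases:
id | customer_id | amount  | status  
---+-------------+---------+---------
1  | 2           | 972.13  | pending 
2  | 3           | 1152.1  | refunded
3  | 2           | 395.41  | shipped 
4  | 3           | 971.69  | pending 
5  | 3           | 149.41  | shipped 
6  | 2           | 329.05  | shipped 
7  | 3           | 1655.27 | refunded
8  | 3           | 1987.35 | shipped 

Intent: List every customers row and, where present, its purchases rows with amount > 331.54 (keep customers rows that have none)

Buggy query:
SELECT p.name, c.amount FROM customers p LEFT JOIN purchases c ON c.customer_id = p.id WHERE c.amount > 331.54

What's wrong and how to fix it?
Bug: Filtering c.amount in WHERE discards the NULL rows produced by LEFT JOIN, turning it into an inner join

Fix: Put 'c.amount > 331.54' in the JOIN's ON clause instead of WHERE

Corrected query:
SELECT p.name, c.amount FROM customers p LEFT JOIN purchases c ON c.customer_id = p.id AND c.amount > 331.54

Result:
name  | amount 
------+--------
Carol | NULL   
Alice | 395.41 
Alice | 972.13 
Dave  | 971.69 
Dave  | 1152.1 
Dave  | 1655.27
Dave  | 1987.35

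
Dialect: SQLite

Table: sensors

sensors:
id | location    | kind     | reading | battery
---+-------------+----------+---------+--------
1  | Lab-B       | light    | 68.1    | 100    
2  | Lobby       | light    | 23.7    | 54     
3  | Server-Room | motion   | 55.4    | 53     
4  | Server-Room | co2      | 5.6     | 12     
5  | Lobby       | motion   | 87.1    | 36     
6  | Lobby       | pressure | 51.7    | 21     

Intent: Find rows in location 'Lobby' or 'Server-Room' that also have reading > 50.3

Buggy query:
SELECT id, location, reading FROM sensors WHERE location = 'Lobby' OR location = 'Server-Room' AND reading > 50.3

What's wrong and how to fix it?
Bug: Without parentheses, AND is evaluated before OR, so the reading filter only applies to the 'Server-Room' branch

Fix: Add parentheses around the OR so the AND applies to both alternatives

Corrected query:
SELECT id, location, reading FROM sensors WHERE (location = 'Lobby' OR location = 'Server-Room') AND reading > 50.3

Result:
id | location    | reading
---+-------------+--------
3  | Server-Room | 55.4   
5  | Lobby       | 87.1   
6  | Lobby       | 51.7   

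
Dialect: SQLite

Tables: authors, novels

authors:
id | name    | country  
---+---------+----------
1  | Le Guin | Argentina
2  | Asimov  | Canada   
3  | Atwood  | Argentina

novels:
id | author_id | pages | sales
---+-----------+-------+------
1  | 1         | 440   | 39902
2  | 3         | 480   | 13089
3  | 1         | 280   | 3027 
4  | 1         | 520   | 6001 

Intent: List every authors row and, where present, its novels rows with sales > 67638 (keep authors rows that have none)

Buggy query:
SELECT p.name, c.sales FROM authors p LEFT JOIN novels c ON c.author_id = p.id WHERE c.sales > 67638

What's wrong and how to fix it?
Bug: A WHERE condition on the right-hand table after LEFT JOIN drops unmatched parents

Fix: Move the right-table condition into the ON clause so unmatched parents are kept

Corrected query:
SELECT p.name, c.sales FROM authors p LEFT JOIN novels c ON c.author_id = p.id AND c.sales > 67638

Result:
name    | sales
--------+------
Le Guin | NULL 
Asimov  | NULL 
Atwood  | NULL 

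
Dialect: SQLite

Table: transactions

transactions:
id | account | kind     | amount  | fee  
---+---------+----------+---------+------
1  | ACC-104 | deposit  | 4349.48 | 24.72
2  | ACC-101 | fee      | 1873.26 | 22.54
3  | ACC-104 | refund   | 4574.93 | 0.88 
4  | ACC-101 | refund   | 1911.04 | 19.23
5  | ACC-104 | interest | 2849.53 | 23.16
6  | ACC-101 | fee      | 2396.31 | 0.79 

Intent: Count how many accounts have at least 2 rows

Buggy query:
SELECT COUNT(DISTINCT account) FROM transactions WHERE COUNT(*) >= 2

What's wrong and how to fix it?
Bug: WHERE filters individual rows, not groups, so a group-level COUNT is invalid there

Fix: Group first with HAVING COUNT(*) >= 2, then COUNT the resulting groups

Corrected query:
SELECT COUNT(*) FROM (SELECT account FROM transactions GROUP BY account HAVING COUNT(*) >= 2)

Result:
COUNT(*)
--------
2       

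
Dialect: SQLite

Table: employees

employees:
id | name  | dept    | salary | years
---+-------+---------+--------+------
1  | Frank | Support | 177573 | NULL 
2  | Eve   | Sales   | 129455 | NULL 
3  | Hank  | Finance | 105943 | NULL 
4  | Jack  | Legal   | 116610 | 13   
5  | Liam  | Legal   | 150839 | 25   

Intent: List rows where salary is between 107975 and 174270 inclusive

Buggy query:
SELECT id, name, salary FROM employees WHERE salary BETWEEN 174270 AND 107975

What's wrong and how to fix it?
Bug: BETWEEN expects the lower bound first; with 174270 AND 107975 the range is empty

Fix: Write BETWEEN 107975 AND 174270

Corrected query:
SELECT id, name, salary FROM employees WHERE salary BETWEEN 107975 AND 174270

Result:
id | name | salary
---+------+-------
2  | Eve  | 129455
4  | Jack | 116610
5  | Liam | 150839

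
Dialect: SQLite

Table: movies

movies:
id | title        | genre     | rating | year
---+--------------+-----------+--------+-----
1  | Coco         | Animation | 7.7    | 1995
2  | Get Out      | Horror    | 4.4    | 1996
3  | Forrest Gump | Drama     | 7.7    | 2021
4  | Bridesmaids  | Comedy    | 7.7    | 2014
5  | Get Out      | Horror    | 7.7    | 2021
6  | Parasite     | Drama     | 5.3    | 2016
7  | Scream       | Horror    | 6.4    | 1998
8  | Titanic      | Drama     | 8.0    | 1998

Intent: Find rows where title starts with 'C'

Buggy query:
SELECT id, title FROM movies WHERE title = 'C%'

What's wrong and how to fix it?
Bug: Wildcards only work with LIKE; '=' treats '%' as a literal character

Fix: Use LIKE for wildcard pattern matching

Corrected query:
SELECT id, title FROM movies WHERE title LIKE 'C%'

Result:
id | title
---+------
1  | Coco 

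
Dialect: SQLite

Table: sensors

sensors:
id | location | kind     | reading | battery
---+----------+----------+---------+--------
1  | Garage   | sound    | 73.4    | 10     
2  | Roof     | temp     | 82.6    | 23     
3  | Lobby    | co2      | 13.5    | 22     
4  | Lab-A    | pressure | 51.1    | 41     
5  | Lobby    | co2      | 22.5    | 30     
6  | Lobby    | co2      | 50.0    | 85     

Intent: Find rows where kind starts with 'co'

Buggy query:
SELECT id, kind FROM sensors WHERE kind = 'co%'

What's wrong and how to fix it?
Bug: '=' compares the literal string including the % character; pattern matching needs LIKE

Fix: Use LIKE for wildcard pattern matching

Corrected query:
SELECT id, kind FROM sensors WHERE kind LIKE 'co%'

Result:
id | kind
---+-----
3  | co2 
5  | co2 
6  | co2 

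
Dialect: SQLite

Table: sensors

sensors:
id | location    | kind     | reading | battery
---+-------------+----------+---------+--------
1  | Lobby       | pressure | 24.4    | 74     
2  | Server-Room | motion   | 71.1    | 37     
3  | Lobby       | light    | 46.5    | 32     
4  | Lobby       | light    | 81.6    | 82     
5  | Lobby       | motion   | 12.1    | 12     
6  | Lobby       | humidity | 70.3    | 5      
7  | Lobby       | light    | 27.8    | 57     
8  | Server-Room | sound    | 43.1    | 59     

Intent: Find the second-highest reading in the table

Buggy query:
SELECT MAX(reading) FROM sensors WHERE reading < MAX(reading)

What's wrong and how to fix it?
Bug: MAX(reading) on the right of the comparison is an aggregate-in-WHERE error

Fix: Compute the overall MAX in a subquery, then take MAX of rows below it

Corrected query:
SELECT MAX(reading) FROM sensors WHERE reading < (SELECT MAX(reading) FROM sensors)

Result:
MAX(reading)
------------
71.1        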